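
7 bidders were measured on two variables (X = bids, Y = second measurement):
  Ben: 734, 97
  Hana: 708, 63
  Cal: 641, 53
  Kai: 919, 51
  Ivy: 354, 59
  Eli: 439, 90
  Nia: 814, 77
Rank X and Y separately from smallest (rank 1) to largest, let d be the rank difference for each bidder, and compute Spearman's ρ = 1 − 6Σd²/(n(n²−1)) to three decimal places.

-0.107

Ranks of variable 1: 5, 4, 3, 7, 1, 2, 6
Ranks of variable 2: 7, 4, 2, 1, 3, 6, 5
d = r₁ − r₂: -2, 0, 1, 6, -2, -4, 1
d²: 4, 0, 1, 36, 4, 16, 1; Σd² = 62
ρ = 1 − 6·62/(7·48) = 1 − 372/336 = -0.107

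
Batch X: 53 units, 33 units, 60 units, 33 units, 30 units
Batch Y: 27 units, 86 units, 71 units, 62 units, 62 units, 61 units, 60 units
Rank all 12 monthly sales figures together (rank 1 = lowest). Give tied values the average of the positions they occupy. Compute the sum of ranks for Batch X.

Sorted (ascending): 27, 30, 33, 33, 53, 60, 60, 61, 62, 62, 71, 86
The 2 values of 33 occupy positions 3–4 → average rank (3+4)/2 = 3.5.
The 2 values of 60 occupy positions 6–7 → average rank (6+7)/2 = 6.5.
The 2 values of 62 occupy positions 9–10 → average rank (9+10)/2 = 9.5.
Batch X values → pooled ranks: 53→5, 33→3.5, 60→6.5, 33→3.5, 30→2
Rank sum = 5 + 3.5 + 6.5 + 3.5 + 2 = 20.5

20.5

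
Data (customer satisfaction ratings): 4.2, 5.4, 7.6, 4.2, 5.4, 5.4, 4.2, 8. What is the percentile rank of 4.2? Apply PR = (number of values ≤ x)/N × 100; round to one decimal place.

37.5

N = 8.
Strictly below 4.2: 0. Equal to 4.2: 3.
PR = 3/8 × 100 = 37.5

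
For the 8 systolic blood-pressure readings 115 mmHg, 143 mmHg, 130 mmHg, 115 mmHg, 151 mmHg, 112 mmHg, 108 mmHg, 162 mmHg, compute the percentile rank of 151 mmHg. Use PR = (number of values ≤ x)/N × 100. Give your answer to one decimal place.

87.5

N = 8.
Strictly below 151: 6. Equal to 151: 1.
PR = 7/8 × 100 = 87.5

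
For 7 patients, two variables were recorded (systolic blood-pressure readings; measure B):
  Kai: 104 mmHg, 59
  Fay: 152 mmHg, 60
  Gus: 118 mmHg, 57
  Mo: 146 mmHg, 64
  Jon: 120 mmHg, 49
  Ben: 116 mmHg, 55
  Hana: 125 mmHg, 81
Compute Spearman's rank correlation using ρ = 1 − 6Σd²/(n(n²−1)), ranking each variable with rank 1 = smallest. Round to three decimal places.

0.536

Ranks of variable 1: 1, 7, 3, 6, 4, 2, 5
Ranks of variable 2: 4, 5, 3, 6, 1, 2, 7
d = r₁ − r₂: -3, 2, 0, 0, 3, 0, -2
d²: 9, 4, 0, 0, 9, 0, 4; Σd² = 26
ρ = 1 − 6·26/(7·48) = 1 − 156/336 = 0.536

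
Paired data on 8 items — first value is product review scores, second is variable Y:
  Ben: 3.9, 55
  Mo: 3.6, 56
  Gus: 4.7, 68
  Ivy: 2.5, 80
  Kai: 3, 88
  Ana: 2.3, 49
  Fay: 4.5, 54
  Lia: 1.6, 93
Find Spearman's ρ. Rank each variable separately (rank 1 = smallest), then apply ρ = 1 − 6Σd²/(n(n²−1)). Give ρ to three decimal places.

-0.333

Ranks of variable 1: 6, 5, 8, 3, 4, 2, 7, 1
Ranks of variable 2: 3, 4, 5, 6, 7, 1, 2, 8
d = r₁ − r₂: 3, 1, 3, -3, -3, 1, 5, -7
d²: 9, 1, 9, 9, 9, 1, 25, 49; Σd² = 112
ρ = 1 − 6·112/(8·63) = 1 − 672/504 = -0.333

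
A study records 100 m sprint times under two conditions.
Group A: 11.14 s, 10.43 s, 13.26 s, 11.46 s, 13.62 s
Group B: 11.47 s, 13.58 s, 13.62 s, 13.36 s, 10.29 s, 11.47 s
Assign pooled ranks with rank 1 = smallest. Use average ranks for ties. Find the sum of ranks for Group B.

Sorted (ascending): 10.29, 10.43, 11.14, 11.46, 11.47, 11.47, 13.26, 13.36, 13.58, 13.62, 13.62
The 2 values of 11.47 occupy positions 5–6 → average rank (5+6)/2 = 5.5.
The 2 values of 13.62 occupy positions 10–11 → average rank (10+11)/2 = 10.5.
Group B values → pooled ranks: 11.47→5.5, 13.58→9, 13.62→10.5, 13.36→8, 10.29→1, 11.47→5.5
Rank sum = 5.5 + 9 + 10.5 + 8 + 1 + 5.5 = 39.5

39.5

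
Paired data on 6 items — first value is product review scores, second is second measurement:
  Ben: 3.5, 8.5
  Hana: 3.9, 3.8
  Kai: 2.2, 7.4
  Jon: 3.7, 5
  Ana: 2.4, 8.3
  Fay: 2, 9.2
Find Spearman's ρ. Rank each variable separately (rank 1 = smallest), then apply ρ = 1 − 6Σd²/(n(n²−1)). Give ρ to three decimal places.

Ranks of variable 1: 4, 6, 2, 5, 3, 1
Ranks of variable 2: 5, 1, 3, 2, 4, 6
d = r₁ − r₂: -1, 5, -1, 3, -1, -5
d²: 1, 25, 1, 9, 1, 25; Σd² = 62
ρ = 1 − 6·62/(6·35) = 1 − 372/210 = -0.771

-0.771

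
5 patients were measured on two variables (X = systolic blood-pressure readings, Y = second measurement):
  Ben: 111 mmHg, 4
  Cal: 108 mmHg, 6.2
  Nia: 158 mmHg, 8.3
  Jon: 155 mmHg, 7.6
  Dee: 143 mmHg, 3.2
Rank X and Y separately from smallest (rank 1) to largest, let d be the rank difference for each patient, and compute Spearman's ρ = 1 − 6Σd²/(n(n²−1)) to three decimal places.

Ranks of variable 1: 2, 1, 5, 4, 3
Ranks of variable 2: 2, 3, 5, 4, 1
d = r₁ − r₂: 0, -2, 0, 0, 2
d²: 0, 4, 0, 0, 4; Σd² = 8
ρ = 1 − 6·8/(5·24) = 1 − 48/120 = 0.600

0.600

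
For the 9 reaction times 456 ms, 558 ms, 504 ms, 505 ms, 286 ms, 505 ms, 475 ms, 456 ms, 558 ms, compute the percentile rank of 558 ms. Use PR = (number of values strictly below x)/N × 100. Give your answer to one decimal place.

N = 9.
Strictly below 558: 7. Equal to 558: 2.
PR = 7/9 × 100 = 77.8

77.8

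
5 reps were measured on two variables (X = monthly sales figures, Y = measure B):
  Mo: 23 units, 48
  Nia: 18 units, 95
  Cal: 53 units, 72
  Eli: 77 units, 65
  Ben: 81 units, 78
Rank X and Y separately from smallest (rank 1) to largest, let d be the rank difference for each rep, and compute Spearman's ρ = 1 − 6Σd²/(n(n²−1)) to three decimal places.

-0.100

Ranks of variable 1: 2, 1, 3, 4, 5
Ranks of variable 2: 1, 5, 3, 2, 4
d = r₁ − r₂: 1, -4, 0, 2, 1
d²: 1, 16, 0, 4, 1; Σd² = 22
ρ = 1 − 6·22/(5·24) = 1 − 132/120 = -0.100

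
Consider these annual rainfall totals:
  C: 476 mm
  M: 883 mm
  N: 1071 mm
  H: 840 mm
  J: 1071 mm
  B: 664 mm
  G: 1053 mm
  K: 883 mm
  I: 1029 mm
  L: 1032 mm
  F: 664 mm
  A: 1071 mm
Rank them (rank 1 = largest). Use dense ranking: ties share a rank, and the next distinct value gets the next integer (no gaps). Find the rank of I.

4

Sorted (descending): 1071, 1071, 1071, 1053, 1032, 1029, 883, 883, 840, 664, 664, 476
The 3 values of 1071 share dense rank 1.
The 2 values of 883 share dense rank 5.
The 2 values of 664 share dense rank 7.
Remaining distinct values take the next consecutive integers.
I has value 1029 mm → rank 4.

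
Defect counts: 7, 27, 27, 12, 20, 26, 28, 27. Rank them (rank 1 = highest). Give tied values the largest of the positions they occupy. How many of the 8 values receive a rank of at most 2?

Sorted (descending): 28, 27, 27, 27, 26, 20, 12, 7
The 3 values of 27 occupy positions 2–4 → each gets rank 4.
Ranks ≤ 2: {1} → 1 value.

1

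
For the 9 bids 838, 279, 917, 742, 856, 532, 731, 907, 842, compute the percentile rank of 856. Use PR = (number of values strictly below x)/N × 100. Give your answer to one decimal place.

N = 9.
Strictly below 856: 6. Equal to 856: 1.
PR = 6/9 × 100 = 66.7

66.7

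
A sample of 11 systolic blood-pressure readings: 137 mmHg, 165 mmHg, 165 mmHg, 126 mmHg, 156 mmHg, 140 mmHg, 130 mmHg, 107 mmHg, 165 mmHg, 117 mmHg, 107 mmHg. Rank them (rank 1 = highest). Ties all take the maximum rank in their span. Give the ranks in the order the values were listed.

Sorted (descending): 165, 165, 165, 156, 140, 137, 130, 126, 117, 107, 107
The 3 values of 165 occupy positions 1–3 → each gets rank 3.
The 2 values of 107 occupy positions 10–11 → each gets rank 11.

6, 3, 3, 8, 4, 5, 7, 11, 3, 9, 11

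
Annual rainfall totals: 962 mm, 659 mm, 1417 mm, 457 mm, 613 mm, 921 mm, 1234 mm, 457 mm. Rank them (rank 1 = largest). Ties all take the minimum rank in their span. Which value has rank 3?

962

Sorted (descending): 1417, 1234, 962, 921, 659, 613, 457, 457
The 2 values of 457 occupy positions 7–8 → each gets rank 7.
Rank 3 → value 962.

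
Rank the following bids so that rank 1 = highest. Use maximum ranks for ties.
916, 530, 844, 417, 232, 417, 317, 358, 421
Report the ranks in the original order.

1, 3, 2, 6, 9, 6, 8, 7, 4

Sorted (descending): 916, 844, 530, 421, 417, 417, 358, 317, 232
The 2 values of 417 occupy positions 5–6 → each gets rank 6.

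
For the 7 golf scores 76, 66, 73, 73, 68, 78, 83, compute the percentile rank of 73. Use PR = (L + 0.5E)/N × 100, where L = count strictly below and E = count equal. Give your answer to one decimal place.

N = 7.
Strictly below 73: 2. Equal to 73: 2.
PR = (2 + 0.5·2)/7 × 100 = 42.9

42.9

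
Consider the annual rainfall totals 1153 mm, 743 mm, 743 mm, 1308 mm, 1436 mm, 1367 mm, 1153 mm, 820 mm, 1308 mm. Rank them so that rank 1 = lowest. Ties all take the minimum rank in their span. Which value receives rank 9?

Sorted (ascending): 743, 743, 820, 1153, 1153, 1308, 1308, 1367, 1436
The 2 values of 743 occupy positions 1–2 → each gets rank 1.
The 2 values of 1153 occupy positions 4–5 → each gets rank 4.
The 2 values of 1308 occupy positions 6–7 → each gets rank 6.
Rank 9 → value 1436.

1436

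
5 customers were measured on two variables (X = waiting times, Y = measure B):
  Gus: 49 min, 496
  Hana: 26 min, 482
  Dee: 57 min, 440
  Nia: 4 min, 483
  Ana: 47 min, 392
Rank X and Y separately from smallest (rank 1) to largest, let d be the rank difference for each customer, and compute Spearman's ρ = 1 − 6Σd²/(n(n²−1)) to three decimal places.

Ranks of variable 1: 4, 2, 5, 1, 3
Ranks of variable 2: 5, 3, 2, 4, 1
d = r₁ − r₂: -1, -1, 3, -3, 2
d²: 1, 1, 9, 9, 4; Σd² = 24
ρ = 1 − 6·24/(5·24) = 1 − 144/120 = -0.200

-0.200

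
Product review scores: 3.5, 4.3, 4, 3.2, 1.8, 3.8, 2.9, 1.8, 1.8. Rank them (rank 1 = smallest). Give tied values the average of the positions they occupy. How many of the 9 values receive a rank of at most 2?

Sorted (ascending): 1.8, 1.8, 1.8, 2.9, 3.2, 3.5, 3.8, 4, 4.3
The 3 values of 1.8 occupy positions 1–3 → average rank 2.
Ranks ≤ 2: {2, 2, 2} → 3 values.

3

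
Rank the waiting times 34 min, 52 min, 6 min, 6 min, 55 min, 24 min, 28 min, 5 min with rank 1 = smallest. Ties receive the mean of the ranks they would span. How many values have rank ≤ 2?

1

Sorted (ascending): 5, 6, 6, 24, 28, 34, 52, 55
The 2 values of 6 occupy positions 2–3 → average rank (2+3)/2 = 2.5.
Ranks ≤ 2: {1} → 1 value.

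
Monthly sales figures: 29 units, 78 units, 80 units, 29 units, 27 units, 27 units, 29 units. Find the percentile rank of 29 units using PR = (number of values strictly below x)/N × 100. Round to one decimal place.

N = 7.
Strictly below 29: 2. Equal to 29: 3.
PR = 2/7 × 100 = 28.6

28.6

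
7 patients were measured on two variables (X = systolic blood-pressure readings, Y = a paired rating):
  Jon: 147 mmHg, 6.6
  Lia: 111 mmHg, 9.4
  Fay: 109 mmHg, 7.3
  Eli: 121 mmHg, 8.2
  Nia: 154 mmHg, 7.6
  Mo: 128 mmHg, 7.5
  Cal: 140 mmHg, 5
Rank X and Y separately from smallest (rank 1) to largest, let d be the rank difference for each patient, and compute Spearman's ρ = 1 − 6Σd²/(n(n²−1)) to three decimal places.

Ranks of variable 1: 6, 2, 1, 3, 7, 4, 5
Ranks of variable 2: 2, 7, 3, 6, 5, 4, 1
d = r₁ − r₂: 4, -5, -2, -3, 2, 0, 4
d²: 16, 25, 4, 9, 4, 0, 16; Σd² = 74
ρ = 1 − 6·74/(7·48) = 1 − 444/336 = -0.321

-0.321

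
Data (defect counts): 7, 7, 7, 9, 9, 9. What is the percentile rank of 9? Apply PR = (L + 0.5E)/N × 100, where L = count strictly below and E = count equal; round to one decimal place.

75.0

N = 6.
Strictly below 9: 3. Equal to 9: 3.
PR = (3 + 0.5·3)/6 × 100 = 75.0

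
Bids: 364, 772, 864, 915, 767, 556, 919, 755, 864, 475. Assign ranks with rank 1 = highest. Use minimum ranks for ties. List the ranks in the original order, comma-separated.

Sorted (descending): 919, 915, 864, 864, 772, 767, 755, 556, 475, 364
The 2 values of 864 occupy positions 3–4 → each gets rank 3.

10, 5, 3, 2, 6, 8, 1, 7, 3, 9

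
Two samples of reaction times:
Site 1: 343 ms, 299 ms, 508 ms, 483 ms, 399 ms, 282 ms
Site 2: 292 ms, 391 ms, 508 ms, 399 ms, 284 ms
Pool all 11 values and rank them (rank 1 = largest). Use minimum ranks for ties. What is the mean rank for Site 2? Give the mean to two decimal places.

6.00

Sorted (descending): 508, 508, 483, 399, 399, 391, 343, 299, 292, 284, 282
The 2 values of 508 occupy positions 1–2 → each gets rank 1.
The 2 values of 399 occupy positions 4–5 → each gets rank 4.
Site 2 values → pooled ranks: 292→9, 391→6, 508→1, 399→4, 284→10
Mean rank = (9 + 6 + 1 + 4 + 10) / 5 = 6.00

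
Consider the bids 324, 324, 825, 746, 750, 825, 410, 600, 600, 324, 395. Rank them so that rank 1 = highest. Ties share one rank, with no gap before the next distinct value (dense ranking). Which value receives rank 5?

Sorted (descending): 825, 825, 750, 746, 600, 600, 410, 395, 324, 324, 324
The 2 values of 825 share dense rank 1.
The 2 values of 600 share dense rank 4.
The 3 values of 324 share dense rank 7.
Remaining distinct values take the next consecutive integers.
Rank 5 → value 410.

410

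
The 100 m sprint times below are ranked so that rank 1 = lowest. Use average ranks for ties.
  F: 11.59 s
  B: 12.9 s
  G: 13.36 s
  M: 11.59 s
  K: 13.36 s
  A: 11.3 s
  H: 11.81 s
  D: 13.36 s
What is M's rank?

2.5

Sorted (ascending): 11.3, 11.59, 11.59, 11.81, 12.9, 13.36, 13.36, 13.36
The 2 values of 11.59 occupy positions 2–3 → average rank (2+3)/2 = 2.5.
The 3 values of 13.36 occupy positions 6–8 → average rank 7.
M has value 11.59 s → rank 2.5.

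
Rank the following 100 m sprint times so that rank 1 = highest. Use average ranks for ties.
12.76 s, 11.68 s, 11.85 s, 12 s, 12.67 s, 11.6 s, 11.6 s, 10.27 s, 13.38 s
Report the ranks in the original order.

2, 6, 5, 4, 3, 7.5, 7.5, 9, 1

Sorted (descending): 13.38, 12.76, 12.67, 12, 11.85, 11.68, 11.6, 11.6, 10.27
The 2 values of 11.6 occupy positions 7–8 → average rank (7+8)/2 = 7.5.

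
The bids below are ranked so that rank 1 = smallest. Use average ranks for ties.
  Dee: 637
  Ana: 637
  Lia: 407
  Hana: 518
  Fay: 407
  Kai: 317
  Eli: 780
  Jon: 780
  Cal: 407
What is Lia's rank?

3

Sorted (ascending): 317, 407, 407, 407, 518, 637, 637, 780, 780
The 3 values of 407 occupy positions 2–4 → average rank 3.
The 2 values of 637 occupy positions 6–7 → average rank (6+7)/2 = 6.5.
The 2 values of 780 occupy positions 8–9 → average rank (8+9)/2 = 8.5.
Lia has value 407 → rank 3.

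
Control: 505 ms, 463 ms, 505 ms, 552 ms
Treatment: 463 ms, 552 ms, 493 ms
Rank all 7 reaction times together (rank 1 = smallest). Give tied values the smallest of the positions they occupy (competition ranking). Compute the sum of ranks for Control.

15

Sorted (ascending): 463, 463, 493, 505, 505, 552, 552
The 2 values of 463 occupy positions 1–2 → each gets rank 1.
The 2 values of 505 occupy positions 4–5 → each gets rank 4.
The 2 values of 552 occupy positions 6–7 → each gets rank 6.
Control values → pooled ranks: 505→4, 463→1, 505→4, 552→6
Rank sum = 4 + 1 + 4 + 6 = 15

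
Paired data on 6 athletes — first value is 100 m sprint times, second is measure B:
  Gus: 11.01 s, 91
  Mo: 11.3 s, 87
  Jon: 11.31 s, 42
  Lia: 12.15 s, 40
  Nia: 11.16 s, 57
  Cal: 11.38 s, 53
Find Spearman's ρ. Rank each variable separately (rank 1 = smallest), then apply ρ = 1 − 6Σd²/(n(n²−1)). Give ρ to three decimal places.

Ranks of variable 1: 1, 3, 4, 6, 2, 5
Ranks of variable 2: 6, 5, 2, 1, 4, 3
d = r₁ − r₂: -5, -2, 2, 5, -2, 2
d²: 25, 4, 4, 25, 4, 4; Σd² = 66
ρ = 1 − 6·66/(6·35) = 1 − 396/210 = -0.886

-0.886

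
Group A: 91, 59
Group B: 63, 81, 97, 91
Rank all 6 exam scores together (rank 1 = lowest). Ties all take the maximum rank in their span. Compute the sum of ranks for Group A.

6

Sorted (ascending): 59, 63, 81, 91, 91, 97
The 2 values of 91 occupy positions 4–5 → each gets rank 5.
Group A values → pooled ranks: 91→5, 59→1
Rank sum = 5 + 1 = 6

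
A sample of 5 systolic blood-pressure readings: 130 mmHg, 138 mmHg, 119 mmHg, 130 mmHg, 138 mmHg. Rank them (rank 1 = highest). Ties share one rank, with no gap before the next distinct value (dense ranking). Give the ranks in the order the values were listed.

2, 1, 3, 2, 1

Sorted (descending): 138, 138, 130, 130, 119
The 2 values of 138 share dense rank 1.
The 2 values of 130 share dense rank 2.
Remaining distinct values take the next consecutive integers.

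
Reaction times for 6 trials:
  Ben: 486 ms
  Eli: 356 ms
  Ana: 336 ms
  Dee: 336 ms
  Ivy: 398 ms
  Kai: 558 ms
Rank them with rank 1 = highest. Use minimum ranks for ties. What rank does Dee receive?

5

Sorted (descending): 558, 486, 398, 356, 336, 336
The 2 values of 336 occupy positions 5–6 → each gets rank 5.
Dee has value 336 ms → rank 5.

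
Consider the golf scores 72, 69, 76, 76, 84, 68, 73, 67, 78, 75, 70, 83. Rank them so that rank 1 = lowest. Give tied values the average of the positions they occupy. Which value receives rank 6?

73

Sorted (ascending): 67, 68, 69, 70, 72, 73, 75, 76, 76, 78, 83, 84
The 2 values of 76 occupy positions 8–9 → average rank (8+9)/2 = 8.5.
Rank 6 → value 73.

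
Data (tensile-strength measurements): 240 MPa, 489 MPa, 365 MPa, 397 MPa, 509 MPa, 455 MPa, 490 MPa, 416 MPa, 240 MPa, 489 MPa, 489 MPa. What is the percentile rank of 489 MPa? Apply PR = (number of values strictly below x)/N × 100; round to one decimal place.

N = 11.
Strictly below 489: 6. Equal to 489: 3.
PR = 6/11 × 100 = 54.5

54.5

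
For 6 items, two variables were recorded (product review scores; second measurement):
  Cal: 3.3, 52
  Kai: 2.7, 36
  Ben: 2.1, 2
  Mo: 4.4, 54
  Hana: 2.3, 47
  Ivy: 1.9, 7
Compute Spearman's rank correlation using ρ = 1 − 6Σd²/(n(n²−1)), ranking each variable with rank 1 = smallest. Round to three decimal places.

0.886

Ranks of variable 1: 5, 4, 2, 6, 3, 1
Ranks of variable 2: 5, 3, 1, 6, 4, 2
d = r₁ − r₂: 0, 1, 1, 0, -1, -1
d²: 0, 1, 1, 0, 1, 1; Σd² = 4
ρ = 1 − 6·4/(6·35) = 1 − 24/210 = 0.886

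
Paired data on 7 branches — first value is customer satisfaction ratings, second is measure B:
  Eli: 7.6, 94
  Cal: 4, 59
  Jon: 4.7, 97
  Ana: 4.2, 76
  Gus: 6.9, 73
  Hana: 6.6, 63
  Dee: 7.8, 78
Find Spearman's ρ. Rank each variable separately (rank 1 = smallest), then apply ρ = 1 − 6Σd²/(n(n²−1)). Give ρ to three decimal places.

Ranks of variable 1: 6, 1, 3, 2, 5, 4, 7
Ranks of variable 2: 6, 1, 7, 4, 3, 2, 5
d = r₁ − r₂: 0, 0, -4, -2, 2, 2, 2
d²: 0, 0, 16, 4, 4, 4, 4; Σd² = 32
ρ = 1 − 6·32/(7·48) = 1 − 192/336 = 0.429

0.429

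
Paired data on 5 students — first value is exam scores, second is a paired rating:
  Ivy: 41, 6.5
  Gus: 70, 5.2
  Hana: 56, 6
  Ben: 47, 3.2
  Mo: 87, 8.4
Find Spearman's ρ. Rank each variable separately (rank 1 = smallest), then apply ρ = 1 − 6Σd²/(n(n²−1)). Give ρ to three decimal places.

0.300

Ranks of variable 1: 1, 4, 3, 2, 5
Ranks of variable 2: 4, 2, 3, 1, 5
d = r₁ − r₂: -3, 2, 0, 1, 0
d²: 9, 4, 0, 1, 0; Σd² = 14
ρ = 1 − 6·14/(5·24) = 1 − 84/120 = 0.300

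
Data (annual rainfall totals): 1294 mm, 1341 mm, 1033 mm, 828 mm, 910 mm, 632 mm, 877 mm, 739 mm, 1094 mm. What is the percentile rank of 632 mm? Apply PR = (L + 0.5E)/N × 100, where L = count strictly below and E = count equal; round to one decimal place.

5.6

N = 9.
Strictly below 632: 0. Equal to 632: 1.
PR = (0 + 0.5·1)/9 × 100 = 5.6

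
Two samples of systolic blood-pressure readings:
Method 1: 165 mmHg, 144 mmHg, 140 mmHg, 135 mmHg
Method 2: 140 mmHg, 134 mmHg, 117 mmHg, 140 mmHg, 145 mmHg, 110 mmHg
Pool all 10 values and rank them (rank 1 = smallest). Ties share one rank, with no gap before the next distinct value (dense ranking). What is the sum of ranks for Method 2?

Sorted (ascending): 110, 117, 134, 135, 140, 140, 140, 144, 145, 165
The 3 values of 140 share dense rank 5.
Remaining distinct values take the next consecutive integers.
Method 2 values → pooled ranks: 140→5, 134→3, 117→2, 140→5, 145→7, 110→1
Rank sum = 5 + 3 + 2 + 5 + 7 + 1 = 23

23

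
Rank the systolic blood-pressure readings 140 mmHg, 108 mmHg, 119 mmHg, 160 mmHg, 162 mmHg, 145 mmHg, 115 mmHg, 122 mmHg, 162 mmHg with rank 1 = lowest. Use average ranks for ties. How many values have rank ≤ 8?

Sorted (ascending): 108, 115, 119, 122, 140, 145, 160, 162, 162
The 2 values of 162 occupy positions 8–9 → average rank (8+9)/2 = 8.5.
Ranks ≤ 8: {1, 2, 3, 4, 5, 6, 7} → 7 values.

7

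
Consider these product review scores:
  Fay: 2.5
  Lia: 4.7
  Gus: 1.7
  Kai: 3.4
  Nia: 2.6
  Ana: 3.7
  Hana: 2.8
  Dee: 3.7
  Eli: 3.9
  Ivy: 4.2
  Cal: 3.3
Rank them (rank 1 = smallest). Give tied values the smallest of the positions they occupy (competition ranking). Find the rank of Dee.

7

Sorted (ascending): 1.7, 2.5, 2.6, 2.8, 3.3, 3.4, 3.7, 3.7, 3.9, 4.2, 4.7
The 2 values of 3.7 occupy positions 7–8 → each gets rank 7.
Dee has value 3.7 → rank 7.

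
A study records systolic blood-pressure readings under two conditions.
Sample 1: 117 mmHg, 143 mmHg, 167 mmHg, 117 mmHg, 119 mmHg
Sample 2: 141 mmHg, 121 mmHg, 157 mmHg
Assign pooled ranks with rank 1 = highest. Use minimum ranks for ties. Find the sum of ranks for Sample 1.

Sorted (descending): 167, 157, 143, 141, 121, 119, 117, 117
The 2 values of 117 occupy positions 7–8 → each gets rank 7.
Sample 1 values → pooled ranks: 117→7, 143→3, 167→1, 117→7, 119→6
Rank sum = 7 + 3 + 1 + 7 + 6 = 24

24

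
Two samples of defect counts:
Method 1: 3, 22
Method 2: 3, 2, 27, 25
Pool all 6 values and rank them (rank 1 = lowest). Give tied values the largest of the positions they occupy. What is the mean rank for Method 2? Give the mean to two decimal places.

Sorted (ascending): 2, 3, 3, 22, 25, 27
The 2 values of 3 occupy positions 2–3 → each gets rank 3.
Method 2 values → pooled ranks: 3→3, 2→1, 27→6, 25→5
Mean rank = (3 + 1 + 6 + 5) / 4 = 3.75

3.75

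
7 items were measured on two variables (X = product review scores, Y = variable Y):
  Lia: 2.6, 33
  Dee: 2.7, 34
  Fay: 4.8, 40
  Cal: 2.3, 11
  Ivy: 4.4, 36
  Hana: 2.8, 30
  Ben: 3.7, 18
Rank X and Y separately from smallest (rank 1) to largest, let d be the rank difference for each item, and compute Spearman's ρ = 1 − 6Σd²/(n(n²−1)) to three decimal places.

Ranks of variable 1: 2, 3, 7, 1, 6, 4, 5
Ranks of variable 2: 4, 5, 7, 1, 6, 3, 2
d = r₁ − r₂: -2, -2, 0, 0, 0, 1, 3
d²: 4, 4, 0, 0, 0, 1, 9; Σd² = 18
ρ = 1 − 6·18/(7·48) = 1 − 108/336 = 0.679

0.679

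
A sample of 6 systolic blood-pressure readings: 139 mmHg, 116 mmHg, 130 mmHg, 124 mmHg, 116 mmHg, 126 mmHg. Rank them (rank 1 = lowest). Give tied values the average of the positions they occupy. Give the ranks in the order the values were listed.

Sorted (ascending): 116, 116, 124, 126, 130, 139
The 2 values of 116 occupy positions 1–2 → average rank (1+2)/2 = 1.5.

6, 1.5, 5, 3, 1.5, 4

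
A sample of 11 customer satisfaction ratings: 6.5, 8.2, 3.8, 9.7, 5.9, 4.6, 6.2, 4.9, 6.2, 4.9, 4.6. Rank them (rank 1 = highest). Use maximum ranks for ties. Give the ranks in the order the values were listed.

3, 2, 11, 1, 6, 10, 5, 8, 5, 8, 10

Sorted (descending): 9.7, 8.2, 6.5, 6.2, 6.2, 5.9, 4.9, 4.9, 4.6, 4.6, 3.8
The 2 values of 6.2 occupy positions 4–5 → each gets rank 5.
The 2 values of 4.9 occupy positions 7–8 → each gets rank 8.
The 2 values of 4.6 occupy positions 9–10 → each gets rank 10.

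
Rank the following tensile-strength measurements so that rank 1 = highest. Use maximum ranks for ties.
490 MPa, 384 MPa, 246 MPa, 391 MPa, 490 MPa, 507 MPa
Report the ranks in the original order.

3, 5, 6, 4, 3, 1

Sorted (descending): 507, 490, 490, 391, 384, 246
The 2 values of 490 occupy positions 2–3 → each gets rank 3.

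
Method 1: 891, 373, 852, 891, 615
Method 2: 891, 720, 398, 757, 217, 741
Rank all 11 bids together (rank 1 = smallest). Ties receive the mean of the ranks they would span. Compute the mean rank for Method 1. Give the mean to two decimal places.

6.80

Sorted (ascending): 217, 373, 398, 615, 720, 741, 757, 852, 891, 891, 891
The 3 values of 891 occupy positions 9–11 → average rank 10.
Method 1 values → pooled ranks: 891→10, 373→2, 852→8, 891→10, 615→4
Mean rank = (10 + 2 + 8 + 10 + 4) / 5 = 6.80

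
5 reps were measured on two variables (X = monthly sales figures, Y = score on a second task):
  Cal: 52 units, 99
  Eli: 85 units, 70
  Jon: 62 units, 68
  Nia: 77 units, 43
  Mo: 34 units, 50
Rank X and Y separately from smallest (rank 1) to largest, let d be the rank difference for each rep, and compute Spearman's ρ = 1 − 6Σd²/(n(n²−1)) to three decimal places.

Ranks of variable 1: 2, 5, 3, 4, 1
Ranks of variable 2: 5, 4, 3, 1, 2
d = r₁ − r₂: -3, 1, 0, 3, -1
d²: 9, 1, 0, 9, 1; Σd² = 20
ρ = 1 − 6·20/(5·24) = 1 − 120/120 = 0.000

0.000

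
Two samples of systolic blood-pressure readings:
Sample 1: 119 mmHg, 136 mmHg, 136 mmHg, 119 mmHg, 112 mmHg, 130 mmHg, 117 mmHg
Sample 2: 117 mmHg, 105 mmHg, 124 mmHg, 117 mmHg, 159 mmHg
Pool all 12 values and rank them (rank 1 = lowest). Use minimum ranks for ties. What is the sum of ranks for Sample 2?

27

Sorted (ascending): 105, 112, 117, 117, 117, 119, 119, 124, 130, 136, 136, 159
The 3 values of 117 occupy positions 3–5 → each gets rank 3.
The 2 values of 119 occupy positions 6–7 → each gets rank 6.
The 2 values of 136 occupy positions 10–11 → each gets rank 10.
Sample 2 values → pooled ranks: 117→3, 105→1, 124→8, 117→3, 159→12
Rank sum = 3 + 1 + 8 + 3 + 12 = 27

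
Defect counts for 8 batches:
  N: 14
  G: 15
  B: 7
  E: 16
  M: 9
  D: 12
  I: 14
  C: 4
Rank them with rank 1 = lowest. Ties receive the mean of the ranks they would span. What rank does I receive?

Sorted (ascending): 4, 7, 9, 12, 14, 14, 15, 16
The 2 values of 14 occupy positions 5–6 → average rank (5+6)/2 = 5.5.
I has value 14 → rank 5.5.

5.5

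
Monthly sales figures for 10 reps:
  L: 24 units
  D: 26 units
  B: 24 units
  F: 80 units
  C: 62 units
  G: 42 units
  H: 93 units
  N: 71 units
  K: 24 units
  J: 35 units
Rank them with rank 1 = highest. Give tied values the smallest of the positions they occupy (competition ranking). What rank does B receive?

8

Sorted (descending): 93, 80, 71, 62, 42, 35, 26, 24, 24, 24
The 3 values of 24 occupy positions 8–10 → each gets rank 8.
B has value 24 units → rank 8.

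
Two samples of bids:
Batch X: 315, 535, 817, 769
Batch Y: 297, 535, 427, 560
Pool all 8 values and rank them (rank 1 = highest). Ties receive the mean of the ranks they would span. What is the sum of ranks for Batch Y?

Sorted (descending): 817, 769, 560, 535, 535, 427, 315, 297
The 2 values of 535 occupy positions 4–5 → average rank (4+5)/2 = 4.5.
Batch Y values → pooled ranks: 297→8, 535→4.5, 427→6, 560→3
Rank sum = 8 + 4.5 + 6 + 3 = 21.5

21.5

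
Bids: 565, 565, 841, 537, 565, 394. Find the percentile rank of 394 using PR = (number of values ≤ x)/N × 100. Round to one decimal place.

16.7

N = 6.
Strictly below 394: 0. Equal to 394: 1.
PR = 1/6 × 100 = 16.7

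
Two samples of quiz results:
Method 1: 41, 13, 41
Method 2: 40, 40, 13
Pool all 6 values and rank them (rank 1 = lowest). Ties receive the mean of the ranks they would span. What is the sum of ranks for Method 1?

12.5

Sorted (ascending): 13, 13, 40, 40, 41, 41
The 2 values of 13 occupy positions 1–2 → average rank (1+2)/2 = 1.5.
The 2 values of 40 occupy positions 3–4 → average rank (3+4)/2 = 3.5.
The 2 values of 41 occupy positions 5–6 → average rank (5+6)/2 = 5.5.
Method 1 values → pooled ranks: 41→5.5, 13→1.5, 41→5.5
Rank sum = 5.5 + 1.5 + 5.5 = 12.5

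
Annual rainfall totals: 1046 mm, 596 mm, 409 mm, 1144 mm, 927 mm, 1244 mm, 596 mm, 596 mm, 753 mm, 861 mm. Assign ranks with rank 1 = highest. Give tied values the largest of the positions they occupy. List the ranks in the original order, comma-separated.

3, 9, 10, 2, 4, 1, 9, 9, 6, 5

Sorted (descending): 1244, 1144, 1046, 927, 861, 753, 596, 596, 596, 409
The 3 values of 596 occupy positions 7–9 → each gets rank 9.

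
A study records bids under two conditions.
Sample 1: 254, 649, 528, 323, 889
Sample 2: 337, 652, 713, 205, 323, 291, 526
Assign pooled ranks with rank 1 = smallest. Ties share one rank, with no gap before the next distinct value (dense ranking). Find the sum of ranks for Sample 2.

Sorted (ascending): 205, 254, 291, 323, 323, 337, 526, 528, 649, 652, 713, 889
The 2 values of 323 share dense rank 4.
Remaining distinct values take the next consecutive integers.
Sample 2 values → pooled ranks: 337→5, 652→9, 713→10, 205→1, 323→4, 291→3, 526→6
Rank sum = 5 + 9 + 10 + 1 + 4 + 3 + 6 = 38

38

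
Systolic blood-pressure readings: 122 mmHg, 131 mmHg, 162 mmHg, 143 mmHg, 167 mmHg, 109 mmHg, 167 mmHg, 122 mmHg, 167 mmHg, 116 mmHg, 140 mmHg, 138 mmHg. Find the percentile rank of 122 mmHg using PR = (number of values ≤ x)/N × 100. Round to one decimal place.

33.3

N = 12.
Strictly below 122: 2. Equal to 122: 2.
PR = 4/12 × 100 = 33.3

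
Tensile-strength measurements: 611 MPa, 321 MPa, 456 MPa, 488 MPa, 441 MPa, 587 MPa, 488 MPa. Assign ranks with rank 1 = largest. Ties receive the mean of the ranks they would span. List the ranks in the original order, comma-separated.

Sorted (descending): 611, 587, 488, 488, 456, 441, 321
The 2 values of 488 occupy positions 3–4 → average rank (3+4)/2 = 3.5.

1, 7, 5, 3.5, 6, 2, 3.5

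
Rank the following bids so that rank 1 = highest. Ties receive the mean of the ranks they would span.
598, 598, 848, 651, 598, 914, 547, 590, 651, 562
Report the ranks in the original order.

6, 6, 2, 3.5, 6, 1, 10, 8, 3.5, 9

Sorted (descending): 914, 848, 651, 651, 598, 598, 598, 590, 562, 547
The 2 values of 651 occupy positions 3–4 → average rank (3+4)/2 = 3.5.
The 3 values of 598 occupy positions 5–7 → average rank 6.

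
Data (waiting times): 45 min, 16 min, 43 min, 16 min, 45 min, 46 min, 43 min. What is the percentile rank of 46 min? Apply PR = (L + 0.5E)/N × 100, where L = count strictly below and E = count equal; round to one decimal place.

N = 7.
Strictly below 46: 6. Equal to 46: 1.
PR = (6 + 0.5·1)/7 × 100 = 92.9

92.9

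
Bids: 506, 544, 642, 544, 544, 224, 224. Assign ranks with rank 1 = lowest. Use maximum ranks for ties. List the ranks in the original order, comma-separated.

Sorted (ascending): 224, 224, 506, 544, 544, 544, 642
The 2 values of 224 occupy positions 1–2 → each gets rank 2.
The 3 values of 544 occupy positions 4–6 → each gets rank 6.

3, 6, 7, 6, 6, 2, 2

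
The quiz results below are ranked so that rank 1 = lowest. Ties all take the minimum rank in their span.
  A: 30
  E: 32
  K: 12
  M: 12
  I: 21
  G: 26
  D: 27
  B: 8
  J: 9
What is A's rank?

Sorted (ascending): 8, 9, 12, 12, 21, 26, 27, 30, 32
The 2 values of 12 occupy positions 3–4 → each gets rank 3.
A has value 30 → rank 8.

8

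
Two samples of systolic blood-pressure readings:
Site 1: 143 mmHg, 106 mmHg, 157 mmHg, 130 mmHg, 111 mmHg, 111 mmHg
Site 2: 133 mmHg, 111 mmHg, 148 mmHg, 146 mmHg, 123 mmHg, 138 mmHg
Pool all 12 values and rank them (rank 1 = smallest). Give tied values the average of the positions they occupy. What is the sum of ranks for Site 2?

44

Sorted (ascending): 106, 111, 111, 111, 123, 130, 133, 138, 143, 146, 148, 157
The 3 values of 111 occupy positions 2–4 → average rank 3.
Site 2 values → pooled ranks: 133→7, 111→3, 148→11, 146→10, 123→5, 138→8
Rank sum = 7 + 3 + 11 + 10 + 5 + 8 = 44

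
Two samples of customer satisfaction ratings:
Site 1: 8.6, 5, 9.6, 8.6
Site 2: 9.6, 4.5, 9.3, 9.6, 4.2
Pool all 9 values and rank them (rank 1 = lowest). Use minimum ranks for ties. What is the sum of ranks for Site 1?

18

Sorted (ascending): 4.2, 4.5, 5, 8.6, 8.6, 9.3, 9.6, 9.6, 9.6
The 2 values of 8.6 occupy positions 4–5 → each gets rank 4.
The 3 values of 9.6 occupy positions 7–9 → each gets rank 7.
Site 1 values → pooled ranks: 8.6→4, 5→3, 9.6→7, 8.6→4
Rank sum = 4 + 3 + 7 + 4 = 18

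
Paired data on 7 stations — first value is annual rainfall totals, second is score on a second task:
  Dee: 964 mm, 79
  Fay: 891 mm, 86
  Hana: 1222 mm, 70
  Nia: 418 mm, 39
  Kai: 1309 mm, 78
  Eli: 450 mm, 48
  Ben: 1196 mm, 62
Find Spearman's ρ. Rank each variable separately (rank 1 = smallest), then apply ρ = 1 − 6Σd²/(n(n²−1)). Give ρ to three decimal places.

Ranks of variable 1: 4, 3, 6, 1, 7, 2, 5
Ranks of variable 2: 6, 7, 4, 1, 5, 2, 3
d = r₁ − r₂: -2, -4, 2, 0, 2, 0, 2
d²: 4, 16, 4, 0, 4, 0, 4; Σd² = 32
ρ = 1 − 6·32/(7·48) = 1 − 192/336 = 0.429

0.429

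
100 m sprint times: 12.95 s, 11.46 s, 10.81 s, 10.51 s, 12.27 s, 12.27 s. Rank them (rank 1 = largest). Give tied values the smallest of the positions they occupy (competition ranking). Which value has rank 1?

12.95

Sorted (descending): 12.95, 12.27, 12.27, 11.46, 10.81, 10.51
The 2 values of 12.27 occupy positions 2–3 → each gets rank 2.
Rank 1 → value 12.95.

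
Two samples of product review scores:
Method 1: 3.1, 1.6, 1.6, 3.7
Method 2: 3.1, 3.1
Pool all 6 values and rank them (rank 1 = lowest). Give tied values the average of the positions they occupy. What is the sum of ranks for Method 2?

8

Sorted (ascending): 1.6, 1.6, 3.1, 3.1, 3.1, 3.7
The 2 values of 1.6 occupy positions 1–2 → average rank (1+2)/2 = 1.5.
The 3 values of 3.1 occupy positions 3–5 → average rank 4.
Method 2 values → pooled ranks: 3.1→4, 3.1→4
Rank sum = 4 + 4 = 8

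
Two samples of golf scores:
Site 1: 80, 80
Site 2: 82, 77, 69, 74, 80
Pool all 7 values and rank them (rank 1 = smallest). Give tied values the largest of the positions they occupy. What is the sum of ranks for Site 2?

19

Sorted (ascending): 69, 74, 77, 80, 80, 80, 82
The 3 values of 80 occupy positions 4–6 → each gets rank 6.
Site 2 values → pooled ranks: 82→7, 77→3, 69→1, 74→2, 80→6
Rank sum = 7 + 3 + 1 + 2 + 6 = 19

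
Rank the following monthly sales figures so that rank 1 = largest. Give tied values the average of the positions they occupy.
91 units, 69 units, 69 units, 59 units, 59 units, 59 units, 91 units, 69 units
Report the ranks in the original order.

1.5, 4, 4, 7, 7, 7, 1.5, 4

Sorted (descending): 91, 91, 69, 69, 69, 59, 59, 59
The 2 values of 91 occupy positions 1–2 → average rank (1+2)/2 = 1.5.
The 3 values of 69 occupy positions 3–5 → average rank 4.
The 3 values of 59 occupy positions 6–8 → average rank 7.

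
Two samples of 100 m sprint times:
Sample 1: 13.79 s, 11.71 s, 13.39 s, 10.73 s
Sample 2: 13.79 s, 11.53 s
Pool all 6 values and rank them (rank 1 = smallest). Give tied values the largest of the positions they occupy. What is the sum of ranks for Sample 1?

14

Sorted (ascending): 10.73, 11.53, 11.71, 13.39, 13.79, 13.79
The 2 values of 13.79 occupy positions 5–6 → each gets rank 6.
Sample 1 values → pooled ranks: 13.79→6, 11.71→3, 13.39→4, 10.73→1
Rank sum = 6 + 3 + 4 + 1 = 14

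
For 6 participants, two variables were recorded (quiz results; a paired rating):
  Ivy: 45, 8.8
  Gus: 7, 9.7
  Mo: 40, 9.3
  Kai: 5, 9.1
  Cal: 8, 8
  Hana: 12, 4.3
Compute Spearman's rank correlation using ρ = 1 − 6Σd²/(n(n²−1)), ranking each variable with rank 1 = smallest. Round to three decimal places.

Ranks of variable 1: 6, 2, 5, 1, 3, 4
Ranks of variable 2: 3, 6, 5, 4, 2, 1
d = r₁ − r₂: 3, -4, 0, -3, 1, 3
d²: 9, 16, 0, 9, 1, 9; Σd² = 44
ρ = 1 − 6·44/(6·35) = 1 − 264/210 = -0.257

-0.257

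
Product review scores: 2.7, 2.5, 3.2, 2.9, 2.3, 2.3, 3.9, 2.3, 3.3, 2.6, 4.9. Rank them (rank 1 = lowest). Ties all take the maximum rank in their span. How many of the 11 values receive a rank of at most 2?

0

Sorted (ascending): 2.3, 2.3, 2.3, 2.5, 2.6, 2.7, 2.9, 3.2, 3.3, 3.9, 4.9
The 3 values of 2.3 occupy positions 1–3 → each gets rank 3.
Ranks ≤ 2: {} → 0 values.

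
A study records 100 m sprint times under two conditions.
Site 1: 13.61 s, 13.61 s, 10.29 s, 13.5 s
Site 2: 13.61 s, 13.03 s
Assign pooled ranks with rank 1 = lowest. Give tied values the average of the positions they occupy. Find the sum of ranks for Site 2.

Sorted (ascending): 10.29, 13.03, 13.5, 13.61, 13.61, 13.61
The 3 values of 13.61 occupy positions 4–6 → average rank 5.
Site 2 values → pooled ranks: 13.61→5, 13.03→2
Rank sum = 5 + 2 = 7

7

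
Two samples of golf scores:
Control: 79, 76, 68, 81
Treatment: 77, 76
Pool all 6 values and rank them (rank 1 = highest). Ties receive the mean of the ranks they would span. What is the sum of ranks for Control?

Sorted (descending): 81, 79, 77, 76, 76, 68
The 2 values of 76 occupy positions 4–5 → average rank (4+5)/2 = 4.5.
Control values → pooled ranks: 79→2, 76→4.5, 68→6, 81→1
Rank sum = 2 + 4.5 + 6 + 1 = 13.5

13.5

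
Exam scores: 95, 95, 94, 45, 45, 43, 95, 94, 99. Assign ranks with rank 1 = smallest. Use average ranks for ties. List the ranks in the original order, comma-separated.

7, 7, 4.5, 2.5, 2.5, 1, 7, 4.5, 9

Sorted (ascending): 43, 45, 45, 94, 94, 95, 95, 95, 99
The 2 values of 45 occupy positions 2–3 → average rank (2+3)/2 = 2.5.
The 2 values of 94 occupy positions 4–5 → average rank (4+5)/2 = 4.5.
The 3 values of 95 occupy positions 6–8 → average rank 7.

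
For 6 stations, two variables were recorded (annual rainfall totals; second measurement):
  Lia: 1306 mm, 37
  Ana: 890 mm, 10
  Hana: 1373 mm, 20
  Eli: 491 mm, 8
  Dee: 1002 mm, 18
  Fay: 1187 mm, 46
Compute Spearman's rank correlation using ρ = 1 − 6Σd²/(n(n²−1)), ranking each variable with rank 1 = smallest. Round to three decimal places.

0.771

Ranks of variable 1: 5, 2, 6, 1, 3, 4
Ranks of variable 2: 5, 2, 4, 1, 3, 6
d = r₁ − r₂: 0, 0, 2, 0, 0, -2
d²: 0, 0, 4, 0, 0, 4; Σd² = 8
ρ = 1 − 6·8/(6·35) = 1 − 48/210 = 0.771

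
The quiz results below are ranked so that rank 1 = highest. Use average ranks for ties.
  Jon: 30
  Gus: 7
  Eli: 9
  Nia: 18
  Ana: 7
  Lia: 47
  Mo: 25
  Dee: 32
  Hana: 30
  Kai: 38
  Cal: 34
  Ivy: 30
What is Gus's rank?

Sorted (descending): 47, 38, 34, 32, 30, 30, 30, 25, 18, 9, 7, 7
The 3 values of 30 occupy positions 5–7 → average rank 6.
The 2 values of 7 occupy positions 11–12 → average rank (11+12)/2 = 11.5.
Gus has value 7 → rank 11.5.

11.5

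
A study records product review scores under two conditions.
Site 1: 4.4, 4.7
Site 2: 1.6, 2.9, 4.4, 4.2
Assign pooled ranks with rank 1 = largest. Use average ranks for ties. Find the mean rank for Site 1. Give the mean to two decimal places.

1.75

Sorted (descending): 4.7, 4.4, 4.4, 4.2, 2.9, 1.6
The 2 values of 4.4 occupy positions 2–3 → average rank (2+3)/2 = 2.5.
Site 1 values → pooled ranks: 4.4→2.5, 4.7→1
Mean rank = (2.5 + 1) / 2 = 1.75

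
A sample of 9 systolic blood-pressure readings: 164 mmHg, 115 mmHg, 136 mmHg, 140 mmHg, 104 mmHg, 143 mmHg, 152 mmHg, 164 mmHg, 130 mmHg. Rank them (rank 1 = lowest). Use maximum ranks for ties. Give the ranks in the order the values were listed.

9, 2, 4, 5, 1, 6, 7, 9, 3

Sorted (ascending): 104, 115, 130, 136, 140, 143, 152, 164, 164
The 2 values of 164 occupy positions 8–9 → each gets rank 9.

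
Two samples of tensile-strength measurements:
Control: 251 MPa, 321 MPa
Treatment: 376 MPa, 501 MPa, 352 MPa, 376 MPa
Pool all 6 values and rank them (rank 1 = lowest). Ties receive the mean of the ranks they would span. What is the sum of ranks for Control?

3

Sorted (ascending): 251, 321, 352, 376, 376, 501
The 2 values of 376 occupy positions 4–5 → average rank (4+5)/2 = 4.5.
Control values → pooled ranks: 251→1, 321→2
Rank sum = 1 + 2 = 3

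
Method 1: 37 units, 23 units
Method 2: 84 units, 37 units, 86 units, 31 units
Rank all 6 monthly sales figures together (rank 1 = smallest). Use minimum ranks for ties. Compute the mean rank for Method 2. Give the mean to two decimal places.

4.00

Sorted (ascending): 23, 31, 37, 37, 84, 86
The 2 values of 37 occupy positions 3–4 → each gets rank 3.
Method 2 values → pooled ranks: 84→5, 37→3, 86→6, 31→2
Mean rank = (5 + 3 + 6 + 2) / 4 = 4.00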